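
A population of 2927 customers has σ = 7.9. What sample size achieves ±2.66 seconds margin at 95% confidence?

Without FPC: n₀ = (1.96×7.9/2.66)² = 33.885. With FPC: n = n₀N/(n₀+N-1) = 33.5 → n = 34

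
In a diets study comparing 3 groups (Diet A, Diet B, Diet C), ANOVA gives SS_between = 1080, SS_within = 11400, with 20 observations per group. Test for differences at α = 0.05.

df_between = 2, df_within = 57. F = MS_between/MS_within = 540.0/200.0 = 2.7. F_crit ≈ 3.159. Fail to reject H₀.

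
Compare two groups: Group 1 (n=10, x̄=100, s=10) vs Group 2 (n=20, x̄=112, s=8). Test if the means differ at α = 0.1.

Pooled sp = 8.69. t = -3.564, df = 28. Critical t = ±1.701. Reject H₀.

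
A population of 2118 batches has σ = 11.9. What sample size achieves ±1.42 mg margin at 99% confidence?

Without FPC: n₀ = (2.576×11.9/1.42)² = 466.025. With FPC: n = n₀N/(n₀+N-1) = 382.1 → n = 383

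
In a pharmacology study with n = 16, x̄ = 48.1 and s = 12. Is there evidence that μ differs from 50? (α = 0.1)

t = (x̄ - μ₀)/(s/√n) = (48.1 - 50)/(12/√16) = -0.633. df = 15, critical t = ±1.753. Fail to reject H₀.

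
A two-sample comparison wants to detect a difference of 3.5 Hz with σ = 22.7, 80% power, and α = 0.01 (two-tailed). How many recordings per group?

n per group = 2(z_α/2 + z_β)²σ²/d² = 2×(2.576 + 0.84)²×22.7²/3.5² = 981.7 → n = 982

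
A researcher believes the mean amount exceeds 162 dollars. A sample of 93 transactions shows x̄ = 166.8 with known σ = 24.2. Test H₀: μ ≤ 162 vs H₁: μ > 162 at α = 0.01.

z = 1.913. Critical value: 2.33. Fail to reject H₀.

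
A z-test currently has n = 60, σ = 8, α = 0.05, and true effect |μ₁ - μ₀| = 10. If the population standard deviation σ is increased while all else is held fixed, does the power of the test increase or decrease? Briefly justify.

Power decreases: a larger σ inflates the standard error σ/√n, pulling the sampling distribution under H₁ back toward the critical value.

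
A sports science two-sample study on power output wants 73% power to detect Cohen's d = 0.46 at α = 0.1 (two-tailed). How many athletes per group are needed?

z_{α/2} = 1.645, z_β = Φ⁻¹(0.73) = 0.613. For small effect (d = 0.46): n per group = 2(z_{α/2} + z_β)²/d² = 2(1.645 + 0.613)²/0.46² = 48.2 → 49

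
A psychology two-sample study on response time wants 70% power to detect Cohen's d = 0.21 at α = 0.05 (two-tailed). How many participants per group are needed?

z_{α/2} = 1.96, z_β = Φ⁻¹(0.7) = 0.524. For small effect (d = 0.21): n per group = 2(z_{α/2} + z_β)²/d² = 2(1.96 + 0.524)²/0.21² = 279.8 → 280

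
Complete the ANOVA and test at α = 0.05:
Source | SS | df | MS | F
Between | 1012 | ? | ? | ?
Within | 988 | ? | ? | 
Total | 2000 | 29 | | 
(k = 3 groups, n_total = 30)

df_between = 2, df_within = 27. MS_between = 506.0, MS_within = 36.59. F = 13.828, F_crit ≈ 3.354. Reject H₀.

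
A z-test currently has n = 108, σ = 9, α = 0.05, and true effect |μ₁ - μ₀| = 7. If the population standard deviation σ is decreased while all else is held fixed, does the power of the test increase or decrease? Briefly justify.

Power increases: a smaller σ shrinks the standard error σ/√n, moving the sampling distribution under H₁ further from the critical value.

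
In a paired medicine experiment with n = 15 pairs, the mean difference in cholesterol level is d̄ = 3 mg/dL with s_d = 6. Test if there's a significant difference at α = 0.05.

t = d̄/(s_d/√n) = 3/(6/√15) = 1.936. df = 14, critical t = ±2.145. Fail to reject H₀.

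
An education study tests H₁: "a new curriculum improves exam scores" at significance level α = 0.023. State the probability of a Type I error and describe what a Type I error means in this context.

P(Type I error) = α = 0.023. A Type I error is rejecting H₀ when H₀ is actually true (false positive) — here, concluding that a new curriculum improves exam scores when in fact this is not the case. Consequence: adopting a curriculum that gives no real benefit — disruption for nothing.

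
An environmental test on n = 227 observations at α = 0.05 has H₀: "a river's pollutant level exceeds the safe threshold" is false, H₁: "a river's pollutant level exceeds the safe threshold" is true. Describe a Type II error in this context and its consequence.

Type II error: failing to reject H₀ when it is false — concluding that a river's pollutant level exceeds the safe threshold is not supported when in fact it is. Consequence: allowing unsafe pollution to continue.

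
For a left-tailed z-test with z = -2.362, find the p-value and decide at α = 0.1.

p = P(Z < -2.362) = Φ(-2.362) ≈ 0.0091. Since p < 0.1, reject H₀ (significant) at α = 0.1.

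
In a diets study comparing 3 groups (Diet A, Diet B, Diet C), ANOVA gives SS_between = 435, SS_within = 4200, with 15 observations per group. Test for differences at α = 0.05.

df_between = 2, df_within = 42. F = MS_between/MS_within = 217.5/100.0 = 2.175. F_crit ≈ 3.22. Fail to reject H₀.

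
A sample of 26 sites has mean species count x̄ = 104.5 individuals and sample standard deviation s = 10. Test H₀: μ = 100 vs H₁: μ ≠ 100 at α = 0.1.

t = (x̄ - μ₀)/(s/√n) = (104.5 - 100)/(10/√26) = 2.295. df = 25, critical t = ±1.708. Reject H₀.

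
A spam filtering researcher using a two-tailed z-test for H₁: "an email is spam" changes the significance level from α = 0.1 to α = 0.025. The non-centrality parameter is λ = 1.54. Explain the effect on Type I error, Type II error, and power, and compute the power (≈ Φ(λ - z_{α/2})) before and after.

Decreasing α from 0.1 to 0.025:
• Type I error rate decreases (α is the Type I rate by definition).
• Critical value moves from z_{α/2} = 1.645 to 2.241, so power = Φ(λ - z_{α/2}) goes from Φ(1.54 - 1.645) = 0.458 to Φ(1.54 - 2.241) = 0.242.
• Type II error rate β = 1 - power therefore increases (0.542 → 0.758).
Appropriate when false positives are costly — here, a legitimate email is sent to the spam folder and the user misses it.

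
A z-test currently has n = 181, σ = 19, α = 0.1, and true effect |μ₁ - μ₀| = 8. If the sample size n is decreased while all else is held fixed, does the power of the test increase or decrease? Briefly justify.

Power decreases: a smaller n inflates the standard error σ/√n, pulling the sampling distribution under H₁ back toward the critical value.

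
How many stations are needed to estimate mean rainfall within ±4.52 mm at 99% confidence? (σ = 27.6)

n = (z*σ/E)² = (2.576×27.6/4.52)² = 247.4 → n = 248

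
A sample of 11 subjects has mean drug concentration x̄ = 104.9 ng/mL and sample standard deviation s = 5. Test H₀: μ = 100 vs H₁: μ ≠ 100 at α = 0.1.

t = (x̄ - μ₀)/(s/√n) = (104.9 - 100)/(5/√11) = 3.25. df = 10, critical t = ±1.812. Reject H₀.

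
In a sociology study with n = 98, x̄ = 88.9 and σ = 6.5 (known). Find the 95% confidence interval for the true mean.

CI = x̄ ± z*(σ/√n) = 88.9 ± 1.96(6.5/√98) = 88.9 ± 1.29 = (87.61, 90.19)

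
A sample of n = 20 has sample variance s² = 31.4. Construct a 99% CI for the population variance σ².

df = 19. χ²_{0.005} = 38.582, χ²_{0.995} = 6.844. CI for σ² = ((n-1)s²/χ²_{α/2}, (n-1)s²/χ²_{1-α/2}) = (19·31.4/38.582, 19·31.4/6.844) = (15.46, 87.17)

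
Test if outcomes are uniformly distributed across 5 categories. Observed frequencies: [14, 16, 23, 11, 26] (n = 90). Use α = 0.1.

Expected = 18 each. χ² = Σ(O-E)²/E = 8.778. df = 4, critical value = 7.779. Reject H₀.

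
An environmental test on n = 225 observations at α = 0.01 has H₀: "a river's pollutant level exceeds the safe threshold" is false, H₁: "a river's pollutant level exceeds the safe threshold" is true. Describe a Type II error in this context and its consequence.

Type II error: failing to reject H₀ when it is false — concluding that a river's pollutant level exceeds the safe threshold is not supported when in fact it is. Consequence: allowing unsafe pollution to continue.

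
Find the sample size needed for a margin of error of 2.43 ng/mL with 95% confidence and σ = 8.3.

n = (z*σ/E)² = (1.96×8.3/2.43)² = 44.8 → n = 45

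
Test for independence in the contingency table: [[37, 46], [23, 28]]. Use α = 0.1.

χ² = 0.003. df = 1, critical = 2.706. Fail to reject H₀. No evidence of dependence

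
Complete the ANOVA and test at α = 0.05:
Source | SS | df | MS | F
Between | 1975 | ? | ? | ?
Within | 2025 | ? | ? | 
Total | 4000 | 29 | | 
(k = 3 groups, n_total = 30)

df_between = 2, df_within = 27. MS_between = 987.5, MS_within = 75.0. F = 13.167, F_crit ≈ 3.354. Reject H₀.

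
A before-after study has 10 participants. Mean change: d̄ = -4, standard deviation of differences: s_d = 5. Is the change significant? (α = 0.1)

t = d̄/(s_d/√n) = -4/(5/√10) = -2.53. df = 9, critical t = ±1.833. Reject H₀.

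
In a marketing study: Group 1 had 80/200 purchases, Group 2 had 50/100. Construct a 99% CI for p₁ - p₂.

p̂₁ = 0.4, p̂₂ = 0.5. Difference = -0.1. CI = (-0.257, 0.057)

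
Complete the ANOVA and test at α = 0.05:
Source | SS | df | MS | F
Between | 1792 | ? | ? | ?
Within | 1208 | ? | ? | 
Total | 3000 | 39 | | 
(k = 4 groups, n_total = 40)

df_between = 3, df_within = 36. MS_between = 597.33, MS_within = 33.56. F = 17.801, F_crit ≈ 2.866. Reject H₀.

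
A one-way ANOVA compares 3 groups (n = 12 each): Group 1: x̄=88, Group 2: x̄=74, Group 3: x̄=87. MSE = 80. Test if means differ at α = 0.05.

Grand mean = 83.0. SS_between = 1464.0, MS_between = 732.0. F = 9.15, F_crit ≈ 3.285. Reject H₀.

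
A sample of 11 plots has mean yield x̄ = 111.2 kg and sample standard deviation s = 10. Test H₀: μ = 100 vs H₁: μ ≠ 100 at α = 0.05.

t = (x̄ - μ₀)/(s/√n) = (111.2 - 100)/(10/√11) = 3.715. df = 10, critical t = ±2.228. Reject H₀.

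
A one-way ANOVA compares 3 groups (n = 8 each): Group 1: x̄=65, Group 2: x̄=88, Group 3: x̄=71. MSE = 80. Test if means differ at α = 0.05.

Grand mean = 74.67. SS_between = 2277.33, MS_between = 1138.67. F = 14.233, F_crit ≈ 3.467. Reject H₀.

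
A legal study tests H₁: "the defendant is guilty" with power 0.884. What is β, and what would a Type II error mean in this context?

β = 1 - power = 1 - 0.884 = 0.116. A Type II error is failing to reject H₀ when H₀ is false (false negative) — here, failing to conclude that the defendant is guilty when in fact it is true. Consequence: acquitting a guilty person.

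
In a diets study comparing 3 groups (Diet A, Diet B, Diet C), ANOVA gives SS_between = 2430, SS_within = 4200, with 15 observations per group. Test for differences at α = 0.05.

df_between = 2, df_within = 42. F = MS_between/MS_within = 1215.0/100.0 = 12.15. F_crit ≈ 3.22. Reject H₀. At least one mean differs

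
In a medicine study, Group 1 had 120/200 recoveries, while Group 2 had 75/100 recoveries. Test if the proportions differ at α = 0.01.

p̂₁ = 0.6, p̂₂ = 0.75, pooled p̂ = 0.65. z = -2.568. Critical: ±2.576. Fail to reject H₀.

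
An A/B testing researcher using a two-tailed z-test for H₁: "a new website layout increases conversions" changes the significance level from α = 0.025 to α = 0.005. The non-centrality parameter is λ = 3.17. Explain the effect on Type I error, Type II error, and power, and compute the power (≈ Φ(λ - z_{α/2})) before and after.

Decreasing α from 0.025 to 0.005:
• Type I error rate decreases (α is the Type I rate by definition).
• Critical value moves from z_{α/2} = 2.241 to 2.807, so power = Φ(λ - z_{α/2}) goes from Φ(3.17 - 2.241) = 0.824 to Φ(3.17 - 2.807) = 0.642.
• Type II error rate β = 1 - power therefore increases (0.176 → 0.358).
Appropriate when false positives are costly — here, rolling out a layout that doesn't actually help — wasted engineering effort.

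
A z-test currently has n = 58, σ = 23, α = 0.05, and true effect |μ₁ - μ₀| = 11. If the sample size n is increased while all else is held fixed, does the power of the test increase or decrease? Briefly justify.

Power increases: a larger n shrinks the standard error σ/√n, moving the sampling distribution under H₁ further from the critical value.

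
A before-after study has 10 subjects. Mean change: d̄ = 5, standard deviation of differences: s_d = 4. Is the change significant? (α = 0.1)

t = d̄/(s_d/√n) = 5/(4/√10) = 3.953. df = 9, critical t = ±1.833. Reject H₀.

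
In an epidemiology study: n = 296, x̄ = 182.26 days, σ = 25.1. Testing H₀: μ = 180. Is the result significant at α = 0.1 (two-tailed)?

z = (182.26 - 180)/(25.1/√296) = 1.549. Since |z| ≤ 1.645, not significant at α = 0.1.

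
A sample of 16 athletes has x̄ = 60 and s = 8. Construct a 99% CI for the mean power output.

CI = x̄ ± t*(s/√n) = 60 ± 2.947(8/√16) = (54.11, 65.89)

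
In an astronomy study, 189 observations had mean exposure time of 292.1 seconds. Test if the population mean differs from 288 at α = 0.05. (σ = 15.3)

z = (x̄ - μ₀)/(σ/√n) = (292.1 - 288)/(15.3/√189) = 3.684. Critical value: ±1.96. Since |3.684| > 1.96, Reject H₀.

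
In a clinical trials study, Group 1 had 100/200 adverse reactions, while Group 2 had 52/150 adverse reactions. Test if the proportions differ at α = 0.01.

p̂₁ = 0.5, p̂₂ = 0.347, pooled p̂ = 0.434. z = 2.864. Critical: ±2.576. Reject H₀.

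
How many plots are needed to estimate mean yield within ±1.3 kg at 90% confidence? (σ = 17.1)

n = (z*σ/E)² = (1.645×17.1/1.3)² = 468.2 → n = 469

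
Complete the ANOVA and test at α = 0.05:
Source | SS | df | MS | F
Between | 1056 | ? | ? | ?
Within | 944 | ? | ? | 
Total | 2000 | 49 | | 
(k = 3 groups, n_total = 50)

df_between = 2, df_within = 47. MS_between = 528.0, MS_within = 20.09. F = 26.288, F_crit ≈ 3.195. Reject H₀.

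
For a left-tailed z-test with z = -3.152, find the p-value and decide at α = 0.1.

p = P(Z < -3.152) = Φ(-3.152) ≈ 0.0008. Since p < 0.1, reject H₀ (significant) at α = 0.1.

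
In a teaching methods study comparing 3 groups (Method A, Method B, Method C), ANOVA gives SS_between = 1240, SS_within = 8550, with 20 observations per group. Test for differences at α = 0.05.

df_between = 2, df_within = 57. F = MS_between/MS_within = 620.0/150.0 = 4.133. F_crit ≈ 3.159. Reject H₀. At least one mean differs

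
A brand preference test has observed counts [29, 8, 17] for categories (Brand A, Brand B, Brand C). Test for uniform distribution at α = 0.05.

Expected = 18 each. χ² = Σ(O-E)²/E = 12.333. df = 2, critical value = 5.991. Reject H₀.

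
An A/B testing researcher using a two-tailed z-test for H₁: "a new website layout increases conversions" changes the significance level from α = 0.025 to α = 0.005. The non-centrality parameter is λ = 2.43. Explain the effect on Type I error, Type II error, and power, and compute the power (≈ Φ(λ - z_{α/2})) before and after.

Decreasing α from 0.025 to 0.005:
• Type I error rate decreases (α is the Type I rate by definition).
• Critical value moves from z_{α/2} = 2.241 to 2.807, so power = Φ(λ - z_{α/2}) goes from Φ(2.43 - 2.241) = 0.575 to Φ(2.43 - 2.807) = 0.353.
• Type II error rate β = 1 - power therefore increases (0.425 → 0.647).
Appropriate when false positives are costly — here, rolling out a layout that doesn't actually help — wasted engineering effort.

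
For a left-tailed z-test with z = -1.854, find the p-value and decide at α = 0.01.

p = P(Z < -1.854) = Φ(-1.854) ≈ 0.0319. Since p ≥ 0.01, fail to reject H₀ (not significant) at α = 0.01.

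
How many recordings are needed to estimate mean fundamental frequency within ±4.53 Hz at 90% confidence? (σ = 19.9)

n = (z*σ/E)² = (1.645×19.9/4.53)² = 52.2 → n = 53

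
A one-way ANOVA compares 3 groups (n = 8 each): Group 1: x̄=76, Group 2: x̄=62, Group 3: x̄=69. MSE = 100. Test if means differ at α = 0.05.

Grand mean = 69.0. SS_between = 784.0, MS_between = 392.0. F = 3.92, F_crit ≈ 3.467. Reject H₀.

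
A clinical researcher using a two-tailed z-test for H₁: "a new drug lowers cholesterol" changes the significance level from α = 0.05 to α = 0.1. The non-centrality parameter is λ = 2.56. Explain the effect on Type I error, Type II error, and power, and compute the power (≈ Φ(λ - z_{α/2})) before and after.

Increasing α from 0.05 to 0.1:
• Type I error rate increases (α is the Type I rate by definition).
• Critical value moves from z_{α/2} = 1.96 to 1.645, so power = Φ(λ - z_{α/2}) goes from Φ(2.56 - 1.96) = 0.726 to Φ(2.56 - 1.645) = 0.82.
• Type II error rate β = 1 - power therefore decreases (0.274 → 0.18).
Appropriate when false negatives are costly — here, shelving an effective drug — patients miss out on a treatment that would have helped.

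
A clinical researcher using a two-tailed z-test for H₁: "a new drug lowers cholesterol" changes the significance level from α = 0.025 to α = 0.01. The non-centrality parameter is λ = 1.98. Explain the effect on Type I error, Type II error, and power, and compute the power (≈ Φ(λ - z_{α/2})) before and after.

Decreasing α from 0.025 to 0.01:
• Type I error rate decreases (α is the Type I rate by definition).
• Critical value moves from z_{α/2} = 2.241 to 2.576, so power = Φ(λ - z_{α/2}) goes from Φ(1.98 - 2.241) = 0.397 to Φ(1.98 - 2.576) = 0.276.
• Type II error rate β = 1 - power therefore increases (0.603 → 0.724).
Appropriate when false positives are costly — here, approving an ineffective drug — patients take a useless medication and may skip effective alternatives.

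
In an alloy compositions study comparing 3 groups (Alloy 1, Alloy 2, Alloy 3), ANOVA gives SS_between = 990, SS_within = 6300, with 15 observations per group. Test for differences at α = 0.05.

df_between = 2, df_within = 42. F = MS_between/MS_within = 495.0/150.0 = 3.3. F_crit ≈ 3.22. Reject H₀. At least one mean differs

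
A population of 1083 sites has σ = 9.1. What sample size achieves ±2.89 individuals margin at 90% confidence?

Without FPC: n₀ = (1.645×9.1/2.89)² = 26.83. With FPC: n = n₀N/(n₀+N-1) = 26.2 → n = 27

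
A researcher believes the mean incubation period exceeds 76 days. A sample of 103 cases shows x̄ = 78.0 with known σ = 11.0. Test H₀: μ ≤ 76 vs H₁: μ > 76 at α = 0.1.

z = 1.845. Critical value: 1.28. Reject H₀.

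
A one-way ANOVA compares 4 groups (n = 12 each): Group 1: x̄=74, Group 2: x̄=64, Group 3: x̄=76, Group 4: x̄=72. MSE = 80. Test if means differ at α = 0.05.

Grand mean = 71.5. SS_between = 996.0, MS_between = 332.0. F = 4.15, F_crit ≈ 2.816. Reject H₀.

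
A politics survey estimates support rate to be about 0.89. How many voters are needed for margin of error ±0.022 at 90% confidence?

n = z²p(1-p)/E² = 1.645²×0.89×0.11/0.022² = 547.4 → n = 548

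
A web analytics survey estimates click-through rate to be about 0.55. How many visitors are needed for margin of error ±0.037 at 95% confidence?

n = z²p(1-p)/E² = 1.96²×0.55×0.45/0.037² = 694.5 → n = 695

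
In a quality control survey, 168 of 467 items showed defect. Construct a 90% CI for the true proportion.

p̂ = 0.36. CI = p̂ ± z*√(p̂(1-p̂)/n) = (0.323, 0.396)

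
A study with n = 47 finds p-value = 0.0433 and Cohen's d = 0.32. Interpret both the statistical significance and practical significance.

Statistically significant (p = 0.0433 < 0.05). Cohen's d = 0.32 indicates a small effect size. Both statistical and practical significance should be considered.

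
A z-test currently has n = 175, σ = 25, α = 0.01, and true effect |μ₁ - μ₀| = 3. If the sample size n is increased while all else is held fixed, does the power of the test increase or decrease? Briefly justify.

Power increases: a larger n shrinks the standard error σ/√n, moving the sampling distribution under H₁ further from the critical value.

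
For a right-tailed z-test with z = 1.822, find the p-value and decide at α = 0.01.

p = P(Z > 1.822) = 1 - Φ(1.822) ≈ 0.0342. Since p ≥ 0.01, fail to reject H₀ (not significant) at α = 0.01.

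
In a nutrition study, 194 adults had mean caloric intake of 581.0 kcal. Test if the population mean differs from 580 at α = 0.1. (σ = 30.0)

z = (x̄ - μ₀)/(σ/√n) = (581.0 - 580)/(30.0/√194) = 0.464. Critical value: ±1.645. Since |0.464| ≤ 1.645, Fail to reject H₀.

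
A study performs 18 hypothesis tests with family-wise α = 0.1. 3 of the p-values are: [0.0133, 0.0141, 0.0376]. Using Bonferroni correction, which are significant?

Bonferroni α = 0.1/18 = 0.00556. None of the given p-values are significant.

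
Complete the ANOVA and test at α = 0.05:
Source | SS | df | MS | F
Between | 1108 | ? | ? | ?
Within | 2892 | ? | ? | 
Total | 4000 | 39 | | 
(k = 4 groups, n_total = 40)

df_between = 3, df_within = 36. MS_between = 369.33, MS_within = 80.33. F = 4.598, F_crit ≈ 2.866. Reject H₀.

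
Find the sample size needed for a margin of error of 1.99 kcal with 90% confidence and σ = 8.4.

n = (z*σ/E)² = (1.645×8.4/1.99)² = 48.2 → n = 49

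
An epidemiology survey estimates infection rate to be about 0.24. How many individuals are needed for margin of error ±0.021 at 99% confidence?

n = z²p(1-p)/E² = 2.576²×0.24×0.76/0.021² = 2744.6 → n = 2745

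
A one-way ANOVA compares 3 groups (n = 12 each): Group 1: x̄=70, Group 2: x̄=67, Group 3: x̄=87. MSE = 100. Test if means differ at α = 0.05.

Grand mean = 74.67. SS_between = 2792.0, MS_between = 1396.0. F = 13.96, F_crit ≈ 3.285. Reject H₀.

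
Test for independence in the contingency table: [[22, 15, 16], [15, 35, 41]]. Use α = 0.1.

χ² = 11.03. df = 2, critical = 4.605. Reject H₀. Variables are dependent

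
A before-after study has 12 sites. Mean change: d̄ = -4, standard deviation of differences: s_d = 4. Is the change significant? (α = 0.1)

t = d̄/(s_d/√n) = -4/(4/√12) = -3.464. df = 11, critical t = ±1.796. Reject H₀.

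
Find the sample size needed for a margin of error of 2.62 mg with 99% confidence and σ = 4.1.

n = (z*σ/E)² = (2.576×4.1/2.62)² = 16.3 → n = 17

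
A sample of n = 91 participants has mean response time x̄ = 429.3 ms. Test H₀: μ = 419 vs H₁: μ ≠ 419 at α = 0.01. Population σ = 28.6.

z = (x̄ - μ₀)/(σ/√n) = (429.3 - 419)/(28.6/√91) = 3.436. Critical value: ±2.576. Since |3.436| > 2.576, Reject H₀.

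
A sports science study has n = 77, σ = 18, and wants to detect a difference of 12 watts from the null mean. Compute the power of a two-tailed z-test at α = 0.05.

SE = σ/√n = 18/√77 = 2.051. Non-centrality λ = d/SE = 12/2.051 = 5.85. Power ≈ Φ(λ - z_{α/2}) = Φ(5.85 - 1.96) = Φ(3.89) = 1.0.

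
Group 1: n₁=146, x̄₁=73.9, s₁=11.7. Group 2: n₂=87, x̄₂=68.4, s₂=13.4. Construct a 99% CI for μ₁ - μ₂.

Difference = 5.5. SE = √(11.7²/146 + 13.4²/87) = 1.732. CI = (1.04, 9.96)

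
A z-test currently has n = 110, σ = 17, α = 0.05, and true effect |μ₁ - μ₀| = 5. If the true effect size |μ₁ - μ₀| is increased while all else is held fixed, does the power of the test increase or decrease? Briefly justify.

Power increases: a larger true effect increases the non-centrality λ = |μ₁ - μ₀|/(σ/√n).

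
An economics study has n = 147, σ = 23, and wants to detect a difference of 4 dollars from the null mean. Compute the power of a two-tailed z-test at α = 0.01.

SE = σ/√n = 23/√147 = 1.897. Non-centrality λ = d/SE = 4/1.897 = 2.109. Power ≈ Φ(λ - z_{α/2}) = Φ(2.109 - 2.576) = Φ(-0.467) = 0.32.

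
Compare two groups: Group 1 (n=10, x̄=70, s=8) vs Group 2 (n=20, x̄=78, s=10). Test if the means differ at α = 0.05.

Pooled sp = 9.4. t = -2.197, df = 28. Critical t = ±2.048. Reject H₀.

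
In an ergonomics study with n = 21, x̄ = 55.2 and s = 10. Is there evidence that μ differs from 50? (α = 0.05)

t = (x̄ - μ₀)/(s/√n) = (55.2 - 50)/(10/√21) = 2.383. df = 20, critical t = ±2.086. Reject H₀.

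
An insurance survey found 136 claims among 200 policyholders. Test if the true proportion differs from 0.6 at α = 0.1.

p̂ = 0.68, p₀ = 0.6. z = (p̂ - p₀)/√(p₀(1-p₀)/n) = 2.309. Critical: ±1.645. Reject H₀.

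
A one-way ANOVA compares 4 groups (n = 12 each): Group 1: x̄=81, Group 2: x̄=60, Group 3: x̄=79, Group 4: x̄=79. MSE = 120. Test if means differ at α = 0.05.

Grand mean = 74.75. SS_between = 3513.0, MS_between = 1171.0. F = 9.758, F_crit ≈ 2.816. Reject H₀.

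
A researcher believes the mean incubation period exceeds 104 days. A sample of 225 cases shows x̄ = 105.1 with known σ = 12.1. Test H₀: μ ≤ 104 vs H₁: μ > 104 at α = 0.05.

z = 1.364. Critical value: 1.645. Fail to reject H₀.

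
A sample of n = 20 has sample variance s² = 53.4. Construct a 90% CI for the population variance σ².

df = 19. χ²_{0.05} = 30.144, χ²_{0.95} = 10.117. CI for σ² = ((n-1)s²/χ²_{α/2}, (n-1)s²/χ²_{1-α/2}) = (19·53.4/30.144, 19·53.4/10.117) = (33.66, 100.29)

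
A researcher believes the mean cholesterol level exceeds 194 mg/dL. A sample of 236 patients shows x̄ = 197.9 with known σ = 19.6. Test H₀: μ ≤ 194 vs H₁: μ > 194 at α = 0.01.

z = 3.057. Critical value: 2.33. Reject H₀.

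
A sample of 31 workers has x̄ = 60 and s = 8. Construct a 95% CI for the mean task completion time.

CI = x̄ ± t*(s/√n) = 60 ± 2.042(8/√31) = (57.07, 62.93)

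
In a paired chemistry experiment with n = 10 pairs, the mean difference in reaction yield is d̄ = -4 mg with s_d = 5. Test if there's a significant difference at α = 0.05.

t = d̄/(s_d/√n) = -4/(5/√10) = -2.53. df = 9, critical t = ±2.262. Reject H₀.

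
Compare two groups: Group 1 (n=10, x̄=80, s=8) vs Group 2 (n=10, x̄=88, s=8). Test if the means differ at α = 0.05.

Pooled sp = 8.0. t = -2.236, df = 18. Critical t = ±2.101. Reject H₀.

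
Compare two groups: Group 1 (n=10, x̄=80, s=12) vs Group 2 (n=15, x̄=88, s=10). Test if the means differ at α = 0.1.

Pooled sp = 10.83. t = -1.81, df = 23. Critical t = ±1.714. Reject H₀.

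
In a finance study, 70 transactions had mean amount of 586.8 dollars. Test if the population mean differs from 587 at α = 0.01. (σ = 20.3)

z = (x̄ - μ₀)/(σ/√n) = (586.8 - 587)/(20.3/√70) = -0.082. Critical value: ±2.576. Since |-0.082| ≤ 2.576, Fail to reject H₀.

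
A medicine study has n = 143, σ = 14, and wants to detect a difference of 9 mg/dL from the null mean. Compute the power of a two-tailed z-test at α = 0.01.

SE = σ/√n = 14/√143 = 1.171. Non-centrality λ = d/SE = 9/1.171 = 7.687. Power ≈ Φ(λ - z_{α/2}) = Φ(7.687 - 2.576) = Φ(5.111) = 1.0.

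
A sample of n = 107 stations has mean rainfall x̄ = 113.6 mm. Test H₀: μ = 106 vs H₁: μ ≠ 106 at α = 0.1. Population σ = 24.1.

z = (x̄ - μ₀)/(σ/√n) = (113.6 - 106)/(24.1/√107) = 3.262. Critical value: ±1.645. Since |3.262| > 1.645, Reject H₀.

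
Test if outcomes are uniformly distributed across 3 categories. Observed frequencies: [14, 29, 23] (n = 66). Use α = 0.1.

Expected = 22 each. χ² = Σ(O-E)²/E = 5.182. df = 2, critical value = 4.605. Reject H₀.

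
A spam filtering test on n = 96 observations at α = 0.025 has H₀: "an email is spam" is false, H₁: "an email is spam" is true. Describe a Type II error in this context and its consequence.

Type II error: failing to reject H₀ when it is false — concluding that an email is spam is not supported when in fact it is. Consequence: a spam email lands in the inbox.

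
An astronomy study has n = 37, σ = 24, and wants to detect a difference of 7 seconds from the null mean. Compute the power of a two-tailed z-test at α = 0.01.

SE = σ/√n = 24/√37 = 3.946. Non-centrality λ = d/SE = 7/3.946 = 1.774. Power ≈ Φ(λ - z_{α/2}) = Φ(1.774 - 2.576) = Φ(-0.802) = 0.211.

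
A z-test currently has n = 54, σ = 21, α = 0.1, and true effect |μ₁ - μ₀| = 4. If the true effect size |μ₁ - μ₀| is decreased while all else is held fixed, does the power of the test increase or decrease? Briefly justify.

Power decreases: a smaller true effect decreases the non-centrality λ = |μ₁ - μ₀|/(σ/√n).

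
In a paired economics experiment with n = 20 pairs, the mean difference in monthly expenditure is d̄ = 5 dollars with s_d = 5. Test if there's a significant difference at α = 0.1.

t = d̄/(s_d/√n) = 5/(5/√20) = 4.472. df = 19, critical t = ±1.729. Reject H₀.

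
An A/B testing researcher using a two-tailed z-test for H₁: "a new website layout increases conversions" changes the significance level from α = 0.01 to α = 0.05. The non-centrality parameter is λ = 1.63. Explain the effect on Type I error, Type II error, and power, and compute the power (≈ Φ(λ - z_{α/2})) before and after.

Increasing α from 0.01 to 0.05:
• Type I error rate increases (α is the Type I rate by definition).
• Critical value moves from z_{α/2} = 2.576 to 1.96, so power = Φ(λ - z_{α/2}) goes from Φ(1.63 - 2.576) = 0.172 to Φ(1.63 - 1.96) = 0.371.
• Type II error rate β = 1 - power therefore decreases (0.828 → 0.629).
Appropriate when false negatives are costly — here, discarding a layout that would have improved conversions — lost revenue.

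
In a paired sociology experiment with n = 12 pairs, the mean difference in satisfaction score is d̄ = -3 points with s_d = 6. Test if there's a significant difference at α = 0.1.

t = d̄/(s_d/√n) = -3/(6/√12) = -1.732. df = 11, critical t = ±1.796. Fail to reject H₀.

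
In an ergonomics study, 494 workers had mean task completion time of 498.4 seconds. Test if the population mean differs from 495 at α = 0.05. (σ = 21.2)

z = (x̄ - μ₀)/(σ/√n) = (498.4 - 495)/(21.2/√494) = 3.565. Critical value: ±1.96. Since |3.565| > 1.96, Reject H₀.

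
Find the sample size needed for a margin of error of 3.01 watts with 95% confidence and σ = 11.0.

n = (z*σ/E)² = (1.96×11.0/3.01)² = 51.3 → n = 52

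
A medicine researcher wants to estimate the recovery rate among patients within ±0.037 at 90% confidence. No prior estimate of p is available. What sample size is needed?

Conservative approach: use p = 0.5 (maximizes p(1-p) = 0.25). n = z²(0.25)/E² = 1.645²×0.25/0.037² = 494.2 → n = 495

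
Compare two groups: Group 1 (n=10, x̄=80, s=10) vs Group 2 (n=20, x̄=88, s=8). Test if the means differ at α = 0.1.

Pooled sp = 8.69. t = -2.376, df = 28. Critical t = ±1.701. Reject H₀.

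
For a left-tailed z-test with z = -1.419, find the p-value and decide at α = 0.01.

p = P(Z < -1.419) = Φ(-1.419) ≈ 0.0779. Since p ≥ 0.01, fail to reject H₀ (not significant) at α = 0.01.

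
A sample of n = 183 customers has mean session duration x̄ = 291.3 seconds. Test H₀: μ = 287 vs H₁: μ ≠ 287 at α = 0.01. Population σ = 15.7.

z = (x̄ - μ₀)/(σ/√n) = (291.3 - 287)/(15.7/√183) = 3.705. Critical value: ±2.576. Since |3.705| > 2.576, Reject H₀.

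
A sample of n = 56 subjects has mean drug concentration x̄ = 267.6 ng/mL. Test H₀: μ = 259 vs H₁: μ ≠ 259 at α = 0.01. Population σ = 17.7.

z = (x̄ - μ₀)/(σ/√n) = (267.6 - 259)/(17.7/√56) = 3.636. Critical value: ±2.576. Since |3.636| > 2.576, Reject H₀.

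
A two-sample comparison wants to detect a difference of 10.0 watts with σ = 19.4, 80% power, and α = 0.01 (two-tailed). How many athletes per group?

n per group = 2(z_α/2 + z_β)²σ²/d² = 2×(2.576 + 0.84)²×19.4²/10.0² = 87.8 → n = 88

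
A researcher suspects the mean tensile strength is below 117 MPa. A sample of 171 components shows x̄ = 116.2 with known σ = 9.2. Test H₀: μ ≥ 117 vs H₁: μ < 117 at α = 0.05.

z = -1.137. Critical value: -1.645. Fail to reject H₀.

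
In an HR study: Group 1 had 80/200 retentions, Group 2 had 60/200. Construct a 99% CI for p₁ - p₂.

p̂₁ = 0.4, p̂₂ = 0.3. Difference = 0.1. CI = (-0.022, 0.222)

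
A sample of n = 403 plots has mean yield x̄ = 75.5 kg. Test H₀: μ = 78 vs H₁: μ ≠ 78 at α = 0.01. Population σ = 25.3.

z = (x̄ - μ₀)/(σ/√n) = (75.5 - 78)/(25.3/√403) = -1.984. Critical value: ±2.576. Since |-1.984| ≤ 2.576, Fail to reject H₀.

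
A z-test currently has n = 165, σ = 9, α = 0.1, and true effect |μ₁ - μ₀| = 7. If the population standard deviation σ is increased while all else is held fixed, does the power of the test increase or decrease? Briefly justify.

Power decreases: a larger σ inflates the standard error σ/√n, pulling the sampling distribution under H₁ back toward the critical value.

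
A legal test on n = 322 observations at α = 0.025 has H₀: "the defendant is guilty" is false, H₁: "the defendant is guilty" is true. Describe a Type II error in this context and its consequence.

Type II error: failing to reject H₀ when it is false — concluding that the defendant is guilty is not supported when in fact it is. Consequence: acquitting a guilty person.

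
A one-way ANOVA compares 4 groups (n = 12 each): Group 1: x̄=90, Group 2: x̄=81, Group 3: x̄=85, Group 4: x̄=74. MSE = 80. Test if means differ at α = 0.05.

Grand mean = 82.5. SS_between = 1644.0, MS_between = 548.0. F = 6.85, F_crit ≈ 2.816. Reject H₀.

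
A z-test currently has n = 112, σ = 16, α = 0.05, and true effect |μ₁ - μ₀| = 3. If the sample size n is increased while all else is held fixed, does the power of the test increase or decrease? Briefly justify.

Power increases: a larger n shrinks the standard error σ/√n, moving the sampling distribution under H₁ further from the critical value.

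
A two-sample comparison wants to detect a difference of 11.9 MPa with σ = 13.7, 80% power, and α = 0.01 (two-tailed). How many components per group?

n per group = 2(z_α/2 + z_β)²σ²/d² = 2×(2.576 + 0.84)²×13.7²/11.9² = 30.9 → n = 31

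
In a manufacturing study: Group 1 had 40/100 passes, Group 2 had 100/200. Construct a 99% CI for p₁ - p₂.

p̂₁ = 0.4, p̂₂ = 0.5. Difference = -0.1. CI = (-0.256, 0.056)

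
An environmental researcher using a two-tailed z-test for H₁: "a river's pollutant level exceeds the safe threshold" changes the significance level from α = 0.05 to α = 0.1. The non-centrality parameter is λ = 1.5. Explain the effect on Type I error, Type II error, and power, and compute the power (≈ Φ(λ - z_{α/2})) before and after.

Increasing α from 0.05 to 0.1:
• Type I error rate increases (α is the Type I rate by definition).
• Critical value moves from z_{α/2} = 1.96 to 1.645, so power = Φ(λ - z_{α/2}) goes from Φ(1.5 - 1.96) = 0.323 to Φ(1.5 - 1.645) = 0.442.
• Type II error rate β = 1 - power therefore decreases (0.677 → 0.558).
Appropriate when false negatives are costly — here, allowing unsafe pollution to continue.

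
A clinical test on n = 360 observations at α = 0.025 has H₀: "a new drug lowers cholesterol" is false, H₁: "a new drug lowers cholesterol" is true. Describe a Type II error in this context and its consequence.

Type II error: failing to reject H₀ when it is false — concluding that a new drug lowers cholesterol is not supported when in fact it is. Consequence: shelving an effective drug — patients miss out on a treatment that would have helped.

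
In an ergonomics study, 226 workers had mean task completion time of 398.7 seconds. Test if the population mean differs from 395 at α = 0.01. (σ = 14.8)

z = (x̄ - μ₀)/(σ/√n) = (398.7 - 395)/(14.8/√226) = 3.758. Critical value: ±2.576. Since |3.758| > 2.576, Reject H₀.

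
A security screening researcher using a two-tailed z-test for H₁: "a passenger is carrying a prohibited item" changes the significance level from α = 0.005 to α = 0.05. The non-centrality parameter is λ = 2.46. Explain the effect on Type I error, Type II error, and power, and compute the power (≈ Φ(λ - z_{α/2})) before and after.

Increasing α from 0.005 to 0.05:
• Type I error rate increases (α is the Type I rate by definition).
• Critical value moves from z_{α/2} = 2.807 to 1.96, so power = Φ(λ - z_{α/2}) goes from Φ(2.46 - 2.807) = 0.364 to Φ(2.46 - 1.96) = 0.691.
• Type II error rate β = 1 - power therefore decreases (0.636 → 0.309).
Appropriate when false negatives are costly — here, letting a prohibited item through — security breach.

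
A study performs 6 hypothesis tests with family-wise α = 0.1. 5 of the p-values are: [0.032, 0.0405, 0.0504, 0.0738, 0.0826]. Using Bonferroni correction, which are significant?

Bonferroni α = 0.1/6 = 0.01667. None of the given p-values are significant.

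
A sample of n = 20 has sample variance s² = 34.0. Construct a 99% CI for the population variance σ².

df = 19. χ²_{0.005} = 38.582, χ²_{0.995} = 6.844. CI for σ² = ((n-1)s²/χ²_{α/2}, (n-1)s²/χ²_{1-α/2}) = (19·34.0/38.582, 19·34.0/6.844) = (16.74, 94.39)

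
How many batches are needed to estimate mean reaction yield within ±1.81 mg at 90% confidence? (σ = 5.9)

n = (z*σ/E)² = (1.645×5.9/1.81)² = 28.8 → n = 29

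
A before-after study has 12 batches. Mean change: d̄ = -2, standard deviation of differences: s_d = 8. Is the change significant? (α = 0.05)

t = d̄/(s_d/√n) = -2/(8/√12) = -0.866. df = 11, critical t = ±2.201. Fail to reject H₀.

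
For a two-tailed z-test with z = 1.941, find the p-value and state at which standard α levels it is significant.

p = 2·P(Z > |1.941|) = 2·(1 - Φ(1.941)) ≈ 0.0523. Significant at α = 0.1.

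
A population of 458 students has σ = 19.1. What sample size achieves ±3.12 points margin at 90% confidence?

Without FPC: n₀ = (1.645×19.1/3.12)² = 101.412. With FPC: n = n₀N/(n₀+N-1) = 83.2 → n = 84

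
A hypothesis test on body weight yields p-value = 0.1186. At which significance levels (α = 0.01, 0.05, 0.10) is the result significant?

p = 0.1186. Not significant at any of the given levels.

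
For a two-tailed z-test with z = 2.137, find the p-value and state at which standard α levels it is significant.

p = 2·P(Z > |2.137|) = 2·(1 - Φ(2.137)) ≈ 0.0326. Significant at α = 0.1; Significant at α = 0.05.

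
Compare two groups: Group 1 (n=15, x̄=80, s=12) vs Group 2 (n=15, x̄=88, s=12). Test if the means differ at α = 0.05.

Pooled sp = 12.0. t = -1.826, df = 28. Critical t = ±2.048. Fail to reject H₀.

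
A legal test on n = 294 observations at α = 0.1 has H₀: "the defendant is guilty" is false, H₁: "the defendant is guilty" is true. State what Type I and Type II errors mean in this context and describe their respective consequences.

Type I (false positive): concluding that the defendant is guilty when it is not — convicting an innocent person. Type II (false negative): failing to conclude that the defendant is guilty when it is — acquitting a guilty person. Which is costlier depends on domain priorities and is a judgement call rather than a statistical fact.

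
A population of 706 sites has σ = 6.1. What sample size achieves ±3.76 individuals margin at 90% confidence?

Without FPC: n₀ = (1.645×6.1/3.76)² = 7.122. With FPC: n = n₀N/(n₀+N-1) = 7.1 → n = 8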